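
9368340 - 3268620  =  6099720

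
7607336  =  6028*1262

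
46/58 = 23/29 = 0.79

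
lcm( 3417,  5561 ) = 283611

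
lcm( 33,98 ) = 3234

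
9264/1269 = 3088/423= 7.30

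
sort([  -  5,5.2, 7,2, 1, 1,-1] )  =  [ - 5,-1,1, 1, 2, 5.2 , 7 ]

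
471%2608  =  471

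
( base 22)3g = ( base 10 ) 82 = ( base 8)122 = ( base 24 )3a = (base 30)2m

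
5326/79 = 5326/79 = 67.42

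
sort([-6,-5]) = [ - 6,-5]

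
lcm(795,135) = 7155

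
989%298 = 95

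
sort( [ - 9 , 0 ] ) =[  -  9  ,  0 ] 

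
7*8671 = 60697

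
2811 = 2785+26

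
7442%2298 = 548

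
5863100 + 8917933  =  14781033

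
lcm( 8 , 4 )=8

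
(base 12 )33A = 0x1de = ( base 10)478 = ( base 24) jm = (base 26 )IA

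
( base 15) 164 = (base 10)319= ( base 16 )13f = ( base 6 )1251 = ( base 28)BB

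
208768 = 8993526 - 8784758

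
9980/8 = 2495/2 = 1247.50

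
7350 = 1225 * 6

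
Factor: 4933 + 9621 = 2^1*19^1 * 383^1 = 14554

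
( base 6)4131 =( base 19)2a7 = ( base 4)32113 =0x397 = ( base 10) 919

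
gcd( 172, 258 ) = 86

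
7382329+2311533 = 9693862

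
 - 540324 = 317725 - 858049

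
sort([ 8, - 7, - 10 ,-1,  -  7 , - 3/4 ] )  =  [  -  10, - 7,-7, - 1, - 3/4 , 8]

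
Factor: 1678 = 2^1 * 839^1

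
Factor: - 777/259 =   -  3^1 = -3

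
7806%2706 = 2394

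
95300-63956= 31344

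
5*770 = 3850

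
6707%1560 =467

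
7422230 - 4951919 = 2470311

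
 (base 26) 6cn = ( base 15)147b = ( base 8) 10447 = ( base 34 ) 3R5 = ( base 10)4391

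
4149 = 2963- - 1186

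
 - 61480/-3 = 61480/3 = 20493.33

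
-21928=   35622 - 57550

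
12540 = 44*285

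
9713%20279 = 9713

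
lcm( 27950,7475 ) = 642850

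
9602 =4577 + 5025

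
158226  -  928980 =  - 770754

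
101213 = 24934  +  76279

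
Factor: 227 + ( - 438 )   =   - 211= -211^1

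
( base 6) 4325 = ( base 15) 45e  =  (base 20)299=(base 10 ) 989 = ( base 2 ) 1111011101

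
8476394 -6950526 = 1525868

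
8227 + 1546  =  9773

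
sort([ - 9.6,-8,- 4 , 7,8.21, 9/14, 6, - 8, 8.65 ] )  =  [ - 9.6, - 8, - 8, - 4, 9/14, 6, 7 , 8.21, 8.65]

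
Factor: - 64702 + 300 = -64402 = - 2^1*13^1*2477^1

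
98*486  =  47628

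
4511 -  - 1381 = 5892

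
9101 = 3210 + 5891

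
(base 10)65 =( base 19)38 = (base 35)1u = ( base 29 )27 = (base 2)1000001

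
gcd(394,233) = 1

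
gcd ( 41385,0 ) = 41385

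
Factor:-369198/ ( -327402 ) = 47^ ( - 1) *53^1 = 53/47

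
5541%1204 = 725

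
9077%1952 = 1269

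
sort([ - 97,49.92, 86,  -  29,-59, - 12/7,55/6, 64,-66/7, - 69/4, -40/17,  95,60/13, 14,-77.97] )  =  [-97, -77.97, - 59,-29, - 69/4,  -  66/7, - 40/17,  -  12/7, 60/13,55/6, 14, 49.92, 64,86,95 ]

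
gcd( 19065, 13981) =1271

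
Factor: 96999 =3^1*7^1  *  31^1*149^1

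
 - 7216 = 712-7928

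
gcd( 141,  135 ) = 3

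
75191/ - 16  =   - 75191/16 = - 4699.44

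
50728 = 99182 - 48454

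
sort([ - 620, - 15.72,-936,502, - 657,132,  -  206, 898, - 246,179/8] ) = [ - 936,-657, - 620, - 246,- 206, - 15.72,179/8,132, 502, 898] 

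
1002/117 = 8 + 22/39 = 8.56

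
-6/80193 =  - 2/26731 = -0.00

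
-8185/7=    - 8185/7  =  -1169.29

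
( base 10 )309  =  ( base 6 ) 1233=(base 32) 9L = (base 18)H3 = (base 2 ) 100110101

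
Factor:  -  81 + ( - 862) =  -23^1*41^1 = -  943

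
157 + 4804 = 4961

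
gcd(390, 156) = 78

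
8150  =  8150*1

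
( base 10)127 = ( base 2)1111111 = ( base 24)57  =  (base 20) 67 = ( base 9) 151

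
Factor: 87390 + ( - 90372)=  - 2982=- 2^1*3^1 *7^1*71^1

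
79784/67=79784/67= 1190.81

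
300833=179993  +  120840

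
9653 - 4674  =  4979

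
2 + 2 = 4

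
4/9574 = 2/4787 = 0.00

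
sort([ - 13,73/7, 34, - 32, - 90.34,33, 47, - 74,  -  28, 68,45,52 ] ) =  [-90.34, - 74, - 32, - 28, - 13,73/7,33, 34,45,47,52,68 ]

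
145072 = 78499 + 66573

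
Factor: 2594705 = 5^1*691^1*751^1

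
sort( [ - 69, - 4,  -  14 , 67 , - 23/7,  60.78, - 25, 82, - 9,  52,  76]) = [ - 69, - 25, - 14,  -  9,-4, - 23/7, 52,  60.78,67,76,  82]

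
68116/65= 68116/65 = 1047.94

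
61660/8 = 7707  +  1/2 = 7707.50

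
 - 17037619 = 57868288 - 74905907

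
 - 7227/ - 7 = 1032+3/7 = 1032.43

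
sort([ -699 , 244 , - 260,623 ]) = [ - 699 , - 260,244, 623]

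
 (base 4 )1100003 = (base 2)1010000000011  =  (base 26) 7f1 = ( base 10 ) 5123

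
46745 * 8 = 373960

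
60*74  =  4440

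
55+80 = 135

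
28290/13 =28290/13 =2176.15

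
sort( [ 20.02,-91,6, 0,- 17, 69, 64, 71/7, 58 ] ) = [ - 91, - 17,0, 6, 71/7, 20.02,  58,64, 69 ] 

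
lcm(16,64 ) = 64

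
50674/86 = 25337/43=589.23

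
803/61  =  803/61 = 13.16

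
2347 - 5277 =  - 2930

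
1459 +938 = 2397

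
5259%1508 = 735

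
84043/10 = 84043/10 = 8404.30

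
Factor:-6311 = -6311^1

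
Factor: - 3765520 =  - 2^4*5^1*11^2*389^1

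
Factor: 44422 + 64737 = 109159 = 109159^1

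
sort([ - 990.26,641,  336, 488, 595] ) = [  -  990.26, 336, 488, 595, 641 ] 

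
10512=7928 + 2584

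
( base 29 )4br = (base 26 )5CI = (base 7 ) 13550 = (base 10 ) 3710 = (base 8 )7176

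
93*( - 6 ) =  - 558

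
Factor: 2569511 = 7^2*41^1*1279^1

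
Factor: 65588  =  2^2*19^1*863^1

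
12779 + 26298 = 39077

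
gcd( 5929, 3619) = 77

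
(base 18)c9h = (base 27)5fh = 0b111111100011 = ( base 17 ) E14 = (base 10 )4067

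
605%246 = 113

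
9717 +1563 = 11280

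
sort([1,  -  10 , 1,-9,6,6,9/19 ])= [-10, - 9,9/19,1,1,6,6 ]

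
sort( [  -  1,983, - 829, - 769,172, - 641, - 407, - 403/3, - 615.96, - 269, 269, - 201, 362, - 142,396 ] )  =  [ - 829, - 769, - 641, - 615.96, - 407, - 269, - 201, - 142, - 403/3 , - 1, 172, 269,362 , 396, 983]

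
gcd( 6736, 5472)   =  16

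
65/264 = 65/264 = 0.25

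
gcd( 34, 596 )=2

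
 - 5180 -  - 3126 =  - 2054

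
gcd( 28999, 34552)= 617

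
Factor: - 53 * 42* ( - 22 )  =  2^2 * 3^1 * 7^1 * 11^1 * 53^1 = 48972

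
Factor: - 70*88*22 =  - 2^5*5^1 * 7^1*11^2 = - 135520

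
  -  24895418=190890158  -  215785576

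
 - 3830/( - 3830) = 1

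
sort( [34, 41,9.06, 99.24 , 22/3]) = [ 22/3, 9.06, 34,41 , 99.24 ]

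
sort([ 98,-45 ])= [-45,98]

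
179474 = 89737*2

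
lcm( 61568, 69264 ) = 554112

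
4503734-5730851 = -1227117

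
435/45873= 145/15291 = 0.01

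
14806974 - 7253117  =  7553857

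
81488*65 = 5296720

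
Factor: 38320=2^4*5^1 * 479^1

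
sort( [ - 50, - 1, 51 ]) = [ - 50, - 1, 51] 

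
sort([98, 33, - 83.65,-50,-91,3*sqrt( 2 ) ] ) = [ -91, - 83.65,-50,3 * sqrt( 2 ), 33,  98]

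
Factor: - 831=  - 3^1*277^1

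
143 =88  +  55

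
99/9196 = 9/836 = 0.01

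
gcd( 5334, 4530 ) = 6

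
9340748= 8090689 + 1250059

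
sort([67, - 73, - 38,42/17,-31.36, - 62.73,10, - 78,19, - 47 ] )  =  [-78, - 73,-62.73, - 47,-38, - 31.36,42/17,10, 19,  67]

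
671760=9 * 74640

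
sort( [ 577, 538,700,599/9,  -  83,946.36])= [-83, 599/9,  538,577,  700 , 946.36]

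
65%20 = 5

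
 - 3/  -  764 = 3/764 = 0.00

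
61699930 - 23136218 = 38563712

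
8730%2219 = 2073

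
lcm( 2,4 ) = 4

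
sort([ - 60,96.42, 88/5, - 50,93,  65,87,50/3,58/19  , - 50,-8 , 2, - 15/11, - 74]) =[ - 74, - 60,-50, - 50, - 8, - 15/11,2,58/19,50/3,88/5, 65,87,93, 96.42]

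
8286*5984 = 49583424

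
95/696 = 95/696 = 0.14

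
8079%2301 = 1176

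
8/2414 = 4/1207 = 0.00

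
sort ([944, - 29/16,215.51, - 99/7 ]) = [  -  99/7, - 29/16, 215.51, 944 ] 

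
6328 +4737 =11065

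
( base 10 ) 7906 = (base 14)2C4A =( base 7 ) 32023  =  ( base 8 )17342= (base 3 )101211211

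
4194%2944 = 1250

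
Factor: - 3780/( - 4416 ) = 2^( - 4)*3^2*5^1 * 7^1  *23^ ( - 1) =315/368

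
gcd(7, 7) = 7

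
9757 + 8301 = 18058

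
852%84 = 12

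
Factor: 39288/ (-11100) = -3274/925 = -  2^1*5^(-2)*37^(- 1 ) * 1637^1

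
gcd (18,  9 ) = 9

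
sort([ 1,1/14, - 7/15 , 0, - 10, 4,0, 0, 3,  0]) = [ - 10, - 7/15,0,0, 0, 0 , 1/14,1, 3 , 4]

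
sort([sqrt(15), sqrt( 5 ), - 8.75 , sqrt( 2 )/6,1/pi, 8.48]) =[ - 8.75,sqrt( 2)/6,1/pi,  sqrt( 5),sqrt (15),8.48]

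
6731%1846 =1193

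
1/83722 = 1/83722 = 0.00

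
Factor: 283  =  283^1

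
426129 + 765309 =1191438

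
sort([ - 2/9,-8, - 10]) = [-10,- 8 ,  -  2/9]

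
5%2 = 1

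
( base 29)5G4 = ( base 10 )4673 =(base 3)20102002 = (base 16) 1241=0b1001001000001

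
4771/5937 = 4771/5937 = 0.80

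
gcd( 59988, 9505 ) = 1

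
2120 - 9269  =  -7149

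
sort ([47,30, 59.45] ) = [ 30 , 47,59.45] 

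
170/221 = 10/13 = 0.77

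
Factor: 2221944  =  2^3 * 3^1* 92581^1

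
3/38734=3/38734 = 0.00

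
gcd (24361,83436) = 17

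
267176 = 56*4771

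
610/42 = 14 + 11/21 = 14.52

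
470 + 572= 1042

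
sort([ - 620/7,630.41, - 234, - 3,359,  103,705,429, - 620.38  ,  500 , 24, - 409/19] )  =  [ - 620.38, - 234, - 620/7 , - 409/19,  -  3, 24, 103, 359, 429, 500, 630.41 , 705 ] 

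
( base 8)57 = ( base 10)47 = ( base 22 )23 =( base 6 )115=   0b101111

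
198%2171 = 198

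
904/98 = 9 + 11/49 = 9.22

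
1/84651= 1/84651= 0.00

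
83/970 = 83/970 = 0.09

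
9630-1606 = 8024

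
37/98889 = 37/98889 = 0.00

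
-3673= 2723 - 6396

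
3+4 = 7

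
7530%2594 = 2342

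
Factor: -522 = - 2^1  *3^2 *29^1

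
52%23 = 6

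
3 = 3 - 0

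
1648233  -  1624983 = 23250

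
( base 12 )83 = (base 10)99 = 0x63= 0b1100011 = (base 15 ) 69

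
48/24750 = 8/4125 = 0.00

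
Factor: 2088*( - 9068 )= - 2^5*3^2*29^1*2267^1  =  -  18933984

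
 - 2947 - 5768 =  - 8715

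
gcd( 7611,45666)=7611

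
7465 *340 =2538100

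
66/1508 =33/754 = 0.04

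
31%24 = 7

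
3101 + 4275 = 7376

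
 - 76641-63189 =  - 139830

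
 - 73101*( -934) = 68276334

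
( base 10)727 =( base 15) 337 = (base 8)1327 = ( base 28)PR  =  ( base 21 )1dd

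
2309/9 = 256 +5/9 = 256.56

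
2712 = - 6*( - 452 ) 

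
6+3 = 9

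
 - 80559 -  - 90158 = 9599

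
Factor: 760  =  2^3*5^1*19^1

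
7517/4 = 1879+1/4 = 1879.25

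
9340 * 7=65380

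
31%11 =9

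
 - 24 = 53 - 77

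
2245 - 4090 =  - 1845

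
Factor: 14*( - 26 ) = -2^2*7^1*13^1 = -364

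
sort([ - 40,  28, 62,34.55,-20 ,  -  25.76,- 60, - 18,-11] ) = [-60, - 40, - 25.76, - 20,-18, - 11 , 28,34.55,62]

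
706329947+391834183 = 1098164130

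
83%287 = 83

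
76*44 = 3344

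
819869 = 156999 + 662870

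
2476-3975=-1499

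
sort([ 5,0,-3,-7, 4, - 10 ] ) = [ - 10, - 7, - 3, 0, 4, 5 ]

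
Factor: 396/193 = 2^2*3^2*11^1*193^(  -  1)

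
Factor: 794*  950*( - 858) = - 2^3*3^1*5^2*11^1*13^1 * 19^1 * 397^1 = -647189400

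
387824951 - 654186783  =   - 266361832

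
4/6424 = 1/1606  =  0.00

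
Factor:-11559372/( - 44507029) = 2^2*3^1*7^( - 1 )*11^2*19^1 *419^1*6358147^( - 1 ) 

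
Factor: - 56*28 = -2^5*7^2 = - 1568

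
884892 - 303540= 581352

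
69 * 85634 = 5908746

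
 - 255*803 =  - 204765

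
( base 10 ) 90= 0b1011010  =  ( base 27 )39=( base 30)30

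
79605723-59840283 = 19765440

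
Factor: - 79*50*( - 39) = 2^1 *3^1*5^2*13^1*79^1 = 154050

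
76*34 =2584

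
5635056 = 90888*62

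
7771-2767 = 5004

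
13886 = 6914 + 6972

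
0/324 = 0 = 0.00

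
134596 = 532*253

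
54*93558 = 5052132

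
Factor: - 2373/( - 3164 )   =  3/4  =  2^( - 2 )*3^1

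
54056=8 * 6757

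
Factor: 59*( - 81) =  - 4779= - 3^4*59^1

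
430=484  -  54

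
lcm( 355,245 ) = 17395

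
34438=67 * 514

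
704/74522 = 352/37261 = 0.01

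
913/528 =1+35/48 = 1.73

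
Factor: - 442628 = - 2^2*239^1 *463^1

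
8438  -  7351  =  1087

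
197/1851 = 197/1851 = 0.11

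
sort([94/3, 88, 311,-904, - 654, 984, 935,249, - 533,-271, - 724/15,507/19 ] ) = [ - 904, - 654, - 533, - 271, - 724/15,507/19, 94/3, 88, 249,311, 935,984] 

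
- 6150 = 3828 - 9978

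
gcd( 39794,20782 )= 2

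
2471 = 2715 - 244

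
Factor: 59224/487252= 22/181 = 2^1*11^1  *  181^( - 1)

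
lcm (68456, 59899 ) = 479192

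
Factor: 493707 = 3^1*164569^1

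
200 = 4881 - 4681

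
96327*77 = 7417179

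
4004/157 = 25 + 79/157 =25.50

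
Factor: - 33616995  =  - 3^1*5^1*467^1*4799^1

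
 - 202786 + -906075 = - 1108861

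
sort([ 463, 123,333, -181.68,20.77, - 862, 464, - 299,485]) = [ - 862, - 299, - 181.68, 20.77, 123, 333,463, 464,485 ]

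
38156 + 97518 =135674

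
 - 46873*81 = -3796713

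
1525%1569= 1525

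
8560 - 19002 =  - 10442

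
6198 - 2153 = 4045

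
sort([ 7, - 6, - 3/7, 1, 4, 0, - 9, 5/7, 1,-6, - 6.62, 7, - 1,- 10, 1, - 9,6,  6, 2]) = [ - 10,-9, - 9, - 6.62, - 6, - 6, - 1 , - 3/7, 0,5/7, 1, 1,  1, 2, 4,6, 6,  7,  7 ]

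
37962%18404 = 1154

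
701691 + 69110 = 770801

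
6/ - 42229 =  - 6/42229  =  - 0.00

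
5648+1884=7532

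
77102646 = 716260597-639157951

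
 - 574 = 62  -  636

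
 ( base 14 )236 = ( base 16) 1B8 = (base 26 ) go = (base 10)440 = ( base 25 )hf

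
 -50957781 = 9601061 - 60558842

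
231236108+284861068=516097176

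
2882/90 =1441/45 = 32.02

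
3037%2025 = 1012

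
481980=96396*5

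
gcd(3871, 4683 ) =7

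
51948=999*52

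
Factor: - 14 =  - 2^1 * 7^1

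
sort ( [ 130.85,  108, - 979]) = [ - 979, 108, 130.85]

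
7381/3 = 7381/3 = 2460.33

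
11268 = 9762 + 1506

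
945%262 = 159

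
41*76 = 3116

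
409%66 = 13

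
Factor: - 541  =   - 541^1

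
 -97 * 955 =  - 92635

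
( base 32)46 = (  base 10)134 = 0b10000110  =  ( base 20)6e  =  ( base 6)342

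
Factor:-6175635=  - 3^1*5^1 * 411709^1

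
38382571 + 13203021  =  51585592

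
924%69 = 27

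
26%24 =2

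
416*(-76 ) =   -  31616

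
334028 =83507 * 4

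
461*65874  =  30367914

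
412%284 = 128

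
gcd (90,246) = 6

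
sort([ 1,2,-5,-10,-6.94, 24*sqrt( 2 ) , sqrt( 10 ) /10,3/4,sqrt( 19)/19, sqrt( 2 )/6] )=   [ - 10,  -  6.94, -5,sqrt( 19)/19,sqrt( 2 )/6,sqrt (10 ) /10,3/4,1,2,24*sqrt( 2)]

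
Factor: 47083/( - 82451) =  - 41^( - 1)*197^1*239^1* 2011^(  -  1) 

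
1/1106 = 1/1106 = 0.00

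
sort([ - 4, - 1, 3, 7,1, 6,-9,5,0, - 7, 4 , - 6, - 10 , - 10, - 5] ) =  [ - 10, - 10,-9, - 7, - 6, - 5, - 4 , - 1, 0, 1, 3,  4,  5,6, 7] 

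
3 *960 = 2880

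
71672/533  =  134  +  250/533 = 134.47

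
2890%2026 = 864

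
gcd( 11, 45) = 1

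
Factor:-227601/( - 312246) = 2^(-1 )*11^2 * 83^ ( - 1)=121/166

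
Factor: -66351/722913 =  - 22117/240971 = - 17^1*23^(-1)*1301^1 * 10477^ (-1)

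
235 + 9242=9477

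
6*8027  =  48162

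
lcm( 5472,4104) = 16416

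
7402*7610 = 56329220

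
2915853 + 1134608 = 4050461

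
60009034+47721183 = 107730217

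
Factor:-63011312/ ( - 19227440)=3938207/1201715 = 5^( - 1 )* 7^1 *13^2*31^(-1)*3329^1*7753^(-1)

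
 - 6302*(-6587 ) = 41511274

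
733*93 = 68169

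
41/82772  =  41/82772 = 0.00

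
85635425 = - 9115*( - 9395) 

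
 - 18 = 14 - 32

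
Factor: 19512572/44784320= 2^( - 4)*5^ ( - 1)*7^( - 1)* 409^1*11927^1*19993^(-1) = 4878143/11196080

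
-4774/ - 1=4774/1 = 4774.00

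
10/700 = 1/70=0.01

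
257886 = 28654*9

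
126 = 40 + 86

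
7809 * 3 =23427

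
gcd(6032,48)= 16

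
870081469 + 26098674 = 896180143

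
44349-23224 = 21125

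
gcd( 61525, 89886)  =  1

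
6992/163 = 42 +146/163 = 42.90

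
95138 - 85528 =9610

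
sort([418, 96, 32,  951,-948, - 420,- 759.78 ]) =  [ - 948,-759.78, - 420,32, 96, 418,951 ] 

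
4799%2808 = 1991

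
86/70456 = 43/35228 = 0.00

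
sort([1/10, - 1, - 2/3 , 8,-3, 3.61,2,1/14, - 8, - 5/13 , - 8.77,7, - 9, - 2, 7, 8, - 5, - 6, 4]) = [ - 9, - 8.77, - 8, - 6 , - 5, - 3,  -  2,-1, - 2/3, - 5/13, 1/14, 1/10,2, 3.61, 4, 7,7, 8,8]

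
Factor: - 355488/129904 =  -2^1*3^1*7^1*23^1*353^( - 1 ) = - 966/353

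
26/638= 13/319  =  0.04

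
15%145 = 15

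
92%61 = 31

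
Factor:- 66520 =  - 2^3 * 5^1*1663^1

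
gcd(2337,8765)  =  1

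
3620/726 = 4+358/363 = 4.99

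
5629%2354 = 921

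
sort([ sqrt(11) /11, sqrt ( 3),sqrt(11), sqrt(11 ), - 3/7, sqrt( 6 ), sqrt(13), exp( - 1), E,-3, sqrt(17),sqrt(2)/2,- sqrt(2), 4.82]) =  [ - 3,-sqrt(2), - 3/7, sqrt(11)/11,exp( - 1), sqrt(2)/2, sqrt(3), sqrt( 6), E,  sqrt(11), sqrt(11), sqrt(13 ), sqrt( 17) , 4.82]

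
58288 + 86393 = 144681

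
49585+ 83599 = 133184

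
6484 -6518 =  - 34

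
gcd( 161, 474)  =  1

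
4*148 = 592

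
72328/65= 1112 + 48/65=1112.74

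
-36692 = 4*( - 9173)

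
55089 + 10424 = 65513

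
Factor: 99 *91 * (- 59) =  - 531531= -3^2*7^1*11^1*13^1*59^1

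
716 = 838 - 122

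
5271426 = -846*( - 6231) 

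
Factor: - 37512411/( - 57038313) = 661^1 * 18917^1 * 19012771^( - 1) = 12504137/19012771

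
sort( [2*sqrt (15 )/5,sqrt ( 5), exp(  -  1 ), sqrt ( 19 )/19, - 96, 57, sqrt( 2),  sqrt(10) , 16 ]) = [-96, sqrt( 19)/19, exp ( - 1 ), sqrt( 2 ) , 2 *sqrt(  15) /5,sqrt(5),sqrt( 10),16, 57] 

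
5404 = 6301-897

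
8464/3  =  2821 + 1/3 = 2821.33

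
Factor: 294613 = 11^1 * 26783^1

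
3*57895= 173685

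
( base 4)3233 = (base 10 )239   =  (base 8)357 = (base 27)8n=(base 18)D5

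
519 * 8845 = 4590555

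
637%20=17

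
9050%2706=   932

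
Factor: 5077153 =41^1*123833^1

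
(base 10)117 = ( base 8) 165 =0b1110101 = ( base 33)3I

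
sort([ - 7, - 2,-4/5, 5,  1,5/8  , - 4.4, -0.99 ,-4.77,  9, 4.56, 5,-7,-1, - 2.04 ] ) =[ - 7,  -  7,-4.77, - 4.4,-2.04, - 2, - 1,-0.99, - 4/5, 5/8 , 1  ,  4.56, 5,5, 9]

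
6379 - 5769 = 610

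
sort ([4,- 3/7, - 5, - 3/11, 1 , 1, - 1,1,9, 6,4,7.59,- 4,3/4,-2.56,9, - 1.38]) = [ - 5, - 4,-2.56, - 1.38,  -  1,-3/7,- 3/11,3/4, 1, 1,1,4,4, 6,7.59 , 9,9] 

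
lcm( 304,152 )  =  304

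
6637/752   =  8 + 621/752 =8.83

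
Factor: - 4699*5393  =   - 25341707 = - 37^1 *127^1  *  5393^1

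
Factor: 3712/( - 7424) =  - 2^( - 1) = -1/2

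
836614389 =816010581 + 20603808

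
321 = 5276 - 4955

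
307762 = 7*43966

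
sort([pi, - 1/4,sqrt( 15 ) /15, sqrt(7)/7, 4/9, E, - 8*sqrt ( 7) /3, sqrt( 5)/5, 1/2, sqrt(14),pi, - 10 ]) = [ - 10,-8*sqrt( 7 ) /3,-1/4 , sqrt( 15 )/15,sqrt( 7)/7, 4/9,sqrt(5 )/5, 1/2,  E, pi, pi, sqrt(14 ) ] 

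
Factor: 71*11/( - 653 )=  -  11^1 * 71^1*653^( -1 )   =  - 781/653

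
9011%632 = 163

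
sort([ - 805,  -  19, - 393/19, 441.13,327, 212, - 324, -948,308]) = [- 948,-805, - 324 ,-393/19,  -  19,212,  308, 327, 441.13]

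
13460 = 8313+5147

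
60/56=1+ 1/14 = 1.07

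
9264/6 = 1544 = 1544.00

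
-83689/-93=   83689/93 = 899.88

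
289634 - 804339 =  - 514705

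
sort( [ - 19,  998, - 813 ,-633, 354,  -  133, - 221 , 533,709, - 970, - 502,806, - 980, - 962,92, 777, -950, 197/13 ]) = [ - 980, - 970, - 962, - 950, - 813, - 633, - 502, - 221, - 133, - 19, 197/13, 92, 354,  533, 709, 777 , 806, 998]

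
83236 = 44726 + 38510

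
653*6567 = 4288251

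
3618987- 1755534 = 1863453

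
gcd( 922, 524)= 2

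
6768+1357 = 8125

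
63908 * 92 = 5879536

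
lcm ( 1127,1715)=39445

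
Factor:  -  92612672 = - 2^6*1447073^1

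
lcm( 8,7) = 56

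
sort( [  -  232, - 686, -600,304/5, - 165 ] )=[-686,-600, - 232, - 165,304/5 ] 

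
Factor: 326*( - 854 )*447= - 2^2*3^1 * 7^1 * 61^1*149^1*163^1 = -124446588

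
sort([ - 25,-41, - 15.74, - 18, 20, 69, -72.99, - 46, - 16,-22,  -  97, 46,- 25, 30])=[- 97,  -  72.99,-46, - 41 , - 25,-25, - 22,  -  18, - 16, -15.74,20, 30,46, 69 ]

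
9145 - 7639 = 1506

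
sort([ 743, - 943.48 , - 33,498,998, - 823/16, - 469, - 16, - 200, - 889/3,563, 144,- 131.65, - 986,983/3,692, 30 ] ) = [ - 986,- 943.48, - 469, - 889/3, - 200, - 131.65,- 823/16, - 33, - 16,30 , 144,983/3, 498, 563, 692,743,998] 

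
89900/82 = 1096 + 14/41 = 1096.34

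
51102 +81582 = 132684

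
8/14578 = 4/7289 = 0.00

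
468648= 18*26036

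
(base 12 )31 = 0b100101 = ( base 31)16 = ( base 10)37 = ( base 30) 17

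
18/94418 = 9/47209 = 0.00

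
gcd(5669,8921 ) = 1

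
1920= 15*128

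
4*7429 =29716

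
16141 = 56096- 39955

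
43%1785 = 43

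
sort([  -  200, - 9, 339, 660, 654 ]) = [-200 ,  -  9, 339,654,  660]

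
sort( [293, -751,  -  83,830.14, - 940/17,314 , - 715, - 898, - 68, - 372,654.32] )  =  [ - 898, - 751, - 715,-372, - 83, - 68, - 940/17,293  ,  314,654.32,  830.14] 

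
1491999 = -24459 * (-61 ) 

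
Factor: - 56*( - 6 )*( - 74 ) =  - 24864 = - 2^5*3^1*7^1*37^1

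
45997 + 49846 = 95843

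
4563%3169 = 1394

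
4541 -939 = 3602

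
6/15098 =3/7549 = 0.00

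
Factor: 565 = 5^1*113^1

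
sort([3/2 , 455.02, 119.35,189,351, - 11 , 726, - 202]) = [ - 202, - 11,3/2,119.35 , 189,351 , 455.02, 726]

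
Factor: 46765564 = 2^2*47^1*248753^1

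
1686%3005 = 1686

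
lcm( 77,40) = 3080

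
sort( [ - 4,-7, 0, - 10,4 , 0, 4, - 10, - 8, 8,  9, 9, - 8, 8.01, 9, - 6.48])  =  [ - 10, - 10,  -  8, - 8 , - 7, - 6.48, - 4, 0,0, 4,  4, 8, 8.01 , 9, 9, 9] 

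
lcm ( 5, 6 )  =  30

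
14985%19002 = 14985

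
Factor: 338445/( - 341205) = - 981/989  =  - 3^2 * 23^(-1) * 43^( - 1) * 109^1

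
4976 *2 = 9952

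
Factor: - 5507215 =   -  5^1 * 7^1*157349^1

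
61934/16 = 30967/8 = 3870.88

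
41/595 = 41/595  =  0.07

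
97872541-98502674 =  - 630133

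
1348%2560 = 1348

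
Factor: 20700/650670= 30/943 = 2^1*3^1*5^1*23^(-1) * 41^ (-1)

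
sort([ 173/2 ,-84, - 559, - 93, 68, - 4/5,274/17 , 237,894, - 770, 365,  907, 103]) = [ - 770, - 559, - 93,  -  84, - 4/5 , 274/17 , 68,173/2,103, 237,365, 894, 907]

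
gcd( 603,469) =67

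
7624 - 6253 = 1371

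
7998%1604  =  1582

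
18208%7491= 3226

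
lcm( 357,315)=5355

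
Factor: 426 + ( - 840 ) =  - 2^1*3^2*23^1 = -414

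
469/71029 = 67/10147 = 0.01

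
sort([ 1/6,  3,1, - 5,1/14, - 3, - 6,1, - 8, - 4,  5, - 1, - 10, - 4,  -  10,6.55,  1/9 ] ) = [ - 10, - 10, - 8 ,-6, - 5, -4, - 4, -3 , - 1,  1/14,  1/9 , 1/6 , 1 , 1,  3,5, 6.55] 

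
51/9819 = 17/3273 = 0.01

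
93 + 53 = 146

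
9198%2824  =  726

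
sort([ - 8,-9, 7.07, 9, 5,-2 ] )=[ - 9, - 8 , - 2, 5, 7.07, 9]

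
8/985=8/985 = 0.01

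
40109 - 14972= 25137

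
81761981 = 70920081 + 10841900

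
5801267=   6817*851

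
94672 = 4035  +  90637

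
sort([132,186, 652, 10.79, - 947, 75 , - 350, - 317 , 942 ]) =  [-947, - 350, - 317 , 10.79,75,132,186 , 652, 942]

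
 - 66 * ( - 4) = 264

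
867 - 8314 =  - 7447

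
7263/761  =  7263/761 = 9.54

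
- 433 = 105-538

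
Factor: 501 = 3^1*167^1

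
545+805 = 1350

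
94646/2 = 47323 = 47323.00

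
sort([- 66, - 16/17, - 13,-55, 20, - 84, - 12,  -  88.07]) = [ - 88.07 , - 84, - 66, - 55, - 13, - 12, - 16/17,20 ] 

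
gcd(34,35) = 1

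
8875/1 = 8875 = 8875.00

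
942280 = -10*( - 94228) 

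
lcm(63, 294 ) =882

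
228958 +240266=469224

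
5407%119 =52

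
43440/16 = 2715 = 2715.00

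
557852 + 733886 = 1291738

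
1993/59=33 + 46/59 = 33.78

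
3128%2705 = 423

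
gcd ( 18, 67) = 1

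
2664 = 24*111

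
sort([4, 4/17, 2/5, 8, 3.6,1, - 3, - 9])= [ - 9, - 3, 4/17, 2/5,1,  3.6, 4,8]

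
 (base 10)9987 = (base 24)h83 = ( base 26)EK3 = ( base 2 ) 10011100000011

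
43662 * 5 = 218310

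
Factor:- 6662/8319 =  - 2^1*3^( - 1)*47^(  -  1 ) * 59^( - 1)* 3331^1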